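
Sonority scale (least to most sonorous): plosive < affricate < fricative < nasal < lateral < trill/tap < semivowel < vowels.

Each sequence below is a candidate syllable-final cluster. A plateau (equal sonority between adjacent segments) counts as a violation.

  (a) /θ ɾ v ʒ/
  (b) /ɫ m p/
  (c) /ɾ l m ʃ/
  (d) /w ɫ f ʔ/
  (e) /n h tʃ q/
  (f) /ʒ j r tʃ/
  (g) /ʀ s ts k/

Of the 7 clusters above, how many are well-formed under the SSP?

(a) 3-6-3-3 → violates
(b) 5-4-1 → obeys
(c) 6-5-4-3 → obeys
(d) 7-5-3-1 → obeys
(e) 4-3-2-1 → obeys
(f) 3-7-6-2 → violates
(g) 6-3-2-1 → obeys

5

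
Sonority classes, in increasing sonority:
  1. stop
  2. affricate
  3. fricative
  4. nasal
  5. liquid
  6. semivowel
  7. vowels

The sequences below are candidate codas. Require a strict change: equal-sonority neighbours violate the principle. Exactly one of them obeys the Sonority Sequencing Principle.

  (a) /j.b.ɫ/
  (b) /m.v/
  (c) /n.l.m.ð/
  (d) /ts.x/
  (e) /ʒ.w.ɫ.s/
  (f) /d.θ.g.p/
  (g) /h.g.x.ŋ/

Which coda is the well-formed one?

(a) sonority 6-1-5: ill-formed.
(b) sonority 4-3: well-formed.
(c) sonority 4-5-4-3: ill-formed.
(d) sonority 2-3: ill-formed.
(e) sonority 3-6-5-3: ill-formed.
(f) sonority 1-3-1-1: ill-formed.
(g) sonority 3-1-3-4: ill-formed.

b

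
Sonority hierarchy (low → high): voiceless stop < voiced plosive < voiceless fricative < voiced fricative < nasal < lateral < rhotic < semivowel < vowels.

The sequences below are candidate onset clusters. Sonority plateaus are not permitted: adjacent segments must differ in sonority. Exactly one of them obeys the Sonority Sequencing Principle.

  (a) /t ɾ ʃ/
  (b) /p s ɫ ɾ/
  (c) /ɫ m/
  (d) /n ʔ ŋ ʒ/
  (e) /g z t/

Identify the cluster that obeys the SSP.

b

(a) 1-7-3 → violates
(b) 1-3-6-7 → obeys
(c) 6-5 → violates
(d) 5-1-5-4 → violates
(e) 2-4-1 → violates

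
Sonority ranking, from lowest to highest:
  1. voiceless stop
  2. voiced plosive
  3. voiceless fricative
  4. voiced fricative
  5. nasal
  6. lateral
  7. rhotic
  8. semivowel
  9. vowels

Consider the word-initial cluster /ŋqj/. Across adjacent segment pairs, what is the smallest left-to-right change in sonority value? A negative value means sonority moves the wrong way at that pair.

-4

/ŋ/ is a nasal (sonority 5).
/q/ is a voiceless stop (sonority 1).
/j/ is a semivowel (sonority 8).
/ŋ/→/q/: change -4.
/q/→/j/: change +7.
Minimum = -4.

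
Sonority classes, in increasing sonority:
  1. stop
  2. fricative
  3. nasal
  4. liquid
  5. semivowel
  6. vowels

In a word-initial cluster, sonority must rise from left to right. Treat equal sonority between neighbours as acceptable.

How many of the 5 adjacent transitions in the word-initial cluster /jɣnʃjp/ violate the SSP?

3

/j/ is a semivowel (sonority 5).
/ɣ/ is a fricative (sonority 2).
/n/ is a nasal (sonority 3).
/ʃ/ is a fricative (sonority 2).
/j/ is a semivowel (sonority 5).
/p/ is a stop (sonority 1).
/j/→/ɣ/: 5→2 (does not rise) — violation.
/ɣ/→/n/: 2→3 (rises) — ok.
/n/→/ʃ/: 3→2 (does not rise) — violation.
/ʃ/→/j/: 2→5 (rises) — ok.
/j/→/p/: 5→1 (does not rise) — violation.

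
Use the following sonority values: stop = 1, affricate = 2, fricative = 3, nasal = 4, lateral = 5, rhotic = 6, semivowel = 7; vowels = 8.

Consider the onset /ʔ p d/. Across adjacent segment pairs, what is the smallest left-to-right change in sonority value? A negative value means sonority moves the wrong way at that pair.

/ʔ/ — stop, sonority 1.
/p/ — stop, sonority 1.
/d/ — stop, sonority 1.
/ʔ/→/p/: change +0.
/p/→/d/: change +0.
Minimum = 0.

0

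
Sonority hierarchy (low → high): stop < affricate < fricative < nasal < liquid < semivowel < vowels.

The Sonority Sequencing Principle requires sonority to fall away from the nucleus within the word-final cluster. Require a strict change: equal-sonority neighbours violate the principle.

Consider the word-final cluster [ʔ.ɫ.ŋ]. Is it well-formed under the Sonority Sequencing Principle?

/ʔ/ — stop, sonority 1.
/ɫ/ — liquid, sonority 5.
/ŋ/ — nasal, sonority 4.
The profile is 1-5-4. Between /ʔ/ (1) and /ɫ/ (5) sonority does not fall, so the cluster violates the SSP.

no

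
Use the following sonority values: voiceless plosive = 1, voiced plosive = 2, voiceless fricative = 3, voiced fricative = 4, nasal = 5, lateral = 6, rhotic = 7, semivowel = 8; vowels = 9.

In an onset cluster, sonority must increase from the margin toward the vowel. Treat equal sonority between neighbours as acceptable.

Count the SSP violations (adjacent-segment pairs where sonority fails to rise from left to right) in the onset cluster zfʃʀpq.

/z/ — voiced fricative, sonority 4.
/f/ — voiceless fricative, sonority 3.
/ʃ/ — voiceless fricative, sonority 3.
/ʀ/ — rhotic, sonority 7.
/p/ — voiceless plosive, sonority 1.
/q/ — voiceless plosive, sonority 1.
/z/→/f/: 4→3 (does not rise) — violation.
/f/→/ʃ/: 3→3 (plateau, allowed) — ok.
/ʃ/→/ʀ/: 3→7 (rises) — ok.
/ʀ/→/p/: 7→1 (does not rise) — violation.
/p/→/q/: 1→1 (plateau, allowed) — ok.

2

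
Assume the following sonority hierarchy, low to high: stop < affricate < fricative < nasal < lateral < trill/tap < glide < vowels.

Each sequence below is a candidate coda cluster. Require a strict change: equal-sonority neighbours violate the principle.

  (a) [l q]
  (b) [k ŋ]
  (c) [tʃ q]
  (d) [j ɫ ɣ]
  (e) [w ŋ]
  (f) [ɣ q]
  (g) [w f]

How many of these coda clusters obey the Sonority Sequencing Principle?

6

(a) sonority 5-1: well-formed.
(b) sonority 1-4: ill-formed.
(c) sonority 2-1: well-formed.
(d) sonority 7-5-3: well-formed.
(e) sonority 7-4: well-formed.
(f) sonority 3-1: well-formed.
(g) sonority 7-3: well-formed.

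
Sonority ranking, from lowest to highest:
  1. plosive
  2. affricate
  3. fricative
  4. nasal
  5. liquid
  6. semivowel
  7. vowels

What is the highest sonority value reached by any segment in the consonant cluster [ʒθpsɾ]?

/ʒ/ is a fricative (sonority 3).
/θ/ is a fricative (sonority 3).
/p/ is a plosive (sonority 1).
/s/ is a fricative (sonority 3).
/ɾ/ is a liquid (sonority 5).
The maximum is 5.

5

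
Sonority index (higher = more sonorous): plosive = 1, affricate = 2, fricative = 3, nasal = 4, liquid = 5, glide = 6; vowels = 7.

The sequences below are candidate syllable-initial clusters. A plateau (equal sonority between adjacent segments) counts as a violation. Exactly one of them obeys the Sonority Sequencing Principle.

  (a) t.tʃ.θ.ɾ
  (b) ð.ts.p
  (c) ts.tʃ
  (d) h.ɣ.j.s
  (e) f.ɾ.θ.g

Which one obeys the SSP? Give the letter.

(a) t.tʃ.θ.ɾ: profile 1-2-3-5 — obeys.
(b) ð.ts.p: profile 3-2-1 — violates.
(c) ts.tʃ: profile 2-2 — violates.
(d) h.ɣ.j.s: profile 3-3-6-3 — violates.
(e) f.ɾ.θ.g: profile 3-5-3-1 — violates.

a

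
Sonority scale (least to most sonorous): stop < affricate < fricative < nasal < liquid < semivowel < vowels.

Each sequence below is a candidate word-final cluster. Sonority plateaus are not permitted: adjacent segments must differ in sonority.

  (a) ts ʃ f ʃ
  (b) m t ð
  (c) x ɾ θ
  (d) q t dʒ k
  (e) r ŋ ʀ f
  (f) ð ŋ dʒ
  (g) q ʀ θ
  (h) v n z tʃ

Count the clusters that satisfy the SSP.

0

(a) sonority 2-3-3-3: ill-formed.
(b) sonority 4-1-3: ill-formed.
(c) sonority 3-5-3: ill-formed.
(d) sonority 1-1-2-1: ill-formed.
(e) sonority 5-4-5-3: ill-formed.
(f) sonority 3-4-2: ill-formed.
(g) sonority 1-5-3: ill-formed.
(h) sonority 3-4-3-2: ill-formed.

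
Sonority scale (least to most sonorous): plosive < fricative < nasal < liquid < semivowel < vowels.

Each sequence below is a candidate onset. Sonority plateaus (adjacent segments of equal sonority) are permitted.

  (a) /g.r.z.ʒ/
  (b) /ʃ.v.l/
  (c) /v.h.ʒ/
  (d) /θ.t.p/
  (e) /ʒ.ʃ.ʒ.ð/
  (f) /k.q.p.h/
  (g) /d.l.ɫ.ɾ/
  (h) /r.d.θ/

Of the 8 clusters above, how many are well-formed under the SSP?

5

(a) sonority 1-4-2-2: ill-formed.
(b) sonority 2-2-4: well-formed.
(c) sonority 2-2-2: well-formed.
(d) sonority 2-1-1: ill-formed.
(e) sonority 2-2-2-2: well-formed.
(f) sonority 1-1-1-2: well-formed.
(g) sonority 1-4-4-4: well-formed.
(h) sonority 4-1-2: ill-formed.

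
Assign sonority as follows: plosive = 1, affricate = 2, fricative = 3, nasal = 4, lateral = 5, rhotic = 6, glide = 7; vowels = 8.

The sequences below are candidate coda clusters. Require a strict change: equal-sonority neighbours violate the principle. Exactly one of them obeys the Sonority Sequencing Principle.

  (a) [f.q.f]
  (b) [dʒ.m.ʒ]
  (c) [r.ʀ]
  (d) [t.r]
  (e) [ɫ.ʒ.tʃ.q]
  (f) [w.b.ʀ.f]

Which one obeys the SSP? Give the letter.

e

(a) sonority 3-1-3: ill-formed.
(b) sonority 2-4-3: ill-formed.
(c) sonority 6-6: ill-formed.
(d) sonority 1-6: ill-formed.
(e) sonority 5-3-2-1: well-formed.
(f) sonority 7-1-6-3: ill-formed.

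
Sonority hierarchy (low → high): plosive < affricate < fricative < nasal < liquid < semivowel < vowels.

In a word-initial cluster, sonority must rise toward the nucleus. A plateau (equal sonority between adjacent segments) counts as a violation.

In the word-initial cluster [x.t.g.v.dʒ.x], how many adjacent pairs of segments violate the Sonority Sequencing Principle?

3

/x/: fricative = 3.
/t/: plosive = 1.
/g/: plosive = 1.
/v/: fricative = 3.
/dʒ/: affricate = 2.
/x/: fricative = 3.
/x/→/t/: 3→1 (does not rise) — violation.
/t/→/g/: 1→1 (plateau) — violation.
/g/→/v/: 1→3 (rises) — ok.
/v/→/dʒ/: 3→2 (does not rise) — violation.
/dʒ/→/x/: 2→3 (rises) — ok.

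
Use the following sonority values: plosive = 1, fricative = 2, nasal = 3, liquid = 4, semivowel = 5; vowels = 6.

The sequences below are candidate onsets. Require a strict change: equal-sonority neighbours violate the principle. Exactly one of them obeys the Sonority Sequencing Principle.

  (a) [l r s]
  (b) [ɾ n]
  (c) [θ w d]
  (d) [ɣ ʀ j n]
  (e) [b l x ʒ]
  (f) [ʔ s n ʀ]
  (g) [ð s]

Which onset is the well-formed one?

(a) [l r s]: profile 4-4-2 — violates.
(b) [ɾ n]: profile 4-3 — violates.
(c) [θ w d]: profile 2-5-1 — violates.
(d) [ɣ ʀ j n]: profile 2-4-5-3 — violates.
(e) [b l x ʒ]: profile 1-4-2-2 — violates.
(f) [ʔ s n ʀ]: profile 1-2-3-4 — obeys.
(g) [ð s]: profile 2-2 — violates.

f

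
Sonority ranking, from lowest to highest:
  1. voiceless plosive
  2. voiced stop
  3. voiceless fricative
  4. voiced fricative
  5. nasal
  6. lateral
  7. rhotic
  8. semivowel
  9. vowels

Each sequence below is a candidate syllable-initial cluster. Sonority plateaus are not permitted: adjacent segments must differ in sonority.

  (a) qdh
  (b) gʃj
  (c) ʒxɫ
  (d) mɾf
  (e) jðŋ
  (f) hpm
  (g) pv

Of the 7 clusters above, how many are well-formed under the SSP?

3

(a) 1-2-3 → obeys
(b) 2-3-8 → obeys
(c) 4-3-6 → violates
(d) 5-7-3 → violates
(e) 8-4-5 → violates
(f) 3-1-5 → violates
(g) 1-4 → obeys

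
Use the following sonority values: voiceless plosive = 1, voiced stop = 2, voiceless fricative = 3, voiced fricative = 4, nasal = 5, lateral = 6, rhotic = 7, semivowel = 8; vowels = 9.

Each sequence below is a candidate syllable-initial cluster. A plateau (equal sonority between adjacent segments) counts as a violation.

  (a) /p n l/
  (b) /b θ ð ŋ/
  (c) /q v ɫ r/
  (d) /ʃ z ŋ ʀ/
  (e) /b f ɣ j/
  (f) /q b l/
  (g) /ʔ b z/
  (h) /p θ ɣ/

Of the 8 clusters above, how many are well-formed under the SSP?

(a) 1-5-6 → obeys
(b) 2-3-4-5 → obeys
(c) 1-4-6-7 → obeys
(d) 3-4-5-7 → obeys
(e) 2-3-4-8 → obeys
(f) 1-2-6 → obeys
(g) 1-2-4 → obeys
(h) 1-3-4 → obeys

8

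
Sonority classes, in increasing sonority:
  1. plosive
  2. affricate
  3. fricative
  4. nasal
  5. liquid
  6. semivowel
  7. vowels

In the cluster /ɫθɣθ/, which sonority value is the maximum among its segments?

5

/ɫ/ — liquid, sonority 5.
/θ/ — fricative, sonority 3.
/ɣ/ — fricative, sonority 3.
/θ/ — fricative, sonority 3.
The maximum is 5.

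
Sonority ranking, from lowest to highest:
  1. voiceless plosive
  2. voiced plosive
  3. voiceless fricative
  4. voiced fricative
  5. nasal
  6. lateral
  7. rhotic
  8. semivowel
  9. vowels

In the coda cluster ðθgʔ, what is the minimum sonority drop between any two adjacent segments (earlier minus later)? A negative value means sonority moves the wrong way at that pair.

1

/ð/ — voiced fricative, sonority 4.
/θ/ — voiceless fricative, sonority 3.
/g/ — voiced plosive, sonority 2.
/ʔ/ — voiceless plosive, sonority 1.
/ð/→/θ/: change +1.
/θ/→/g/: change +1.
/g/→/ʔ/: change +1.
Minimum = 1.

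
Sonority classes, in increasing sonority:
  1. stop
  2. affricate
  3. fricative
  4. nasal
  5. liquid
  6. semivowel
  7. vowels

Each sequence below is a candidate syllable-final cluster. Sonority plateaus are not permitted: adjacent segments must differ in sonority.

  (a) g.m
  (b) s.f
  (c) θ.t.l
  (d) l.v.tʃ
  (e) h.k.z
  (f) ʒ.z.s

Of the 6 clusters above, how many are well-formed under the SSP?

(a) sonority 1-4: ill-formed.
(b) sonority 3-3: ill-formed.
(c) sonority 3-1-5: ill-formed.
(d) sonority 5-3-2: well-formed.
(e) sonority 3-1-3: ill-formed.
(f) sonority 3-3-3: ill-formed.

1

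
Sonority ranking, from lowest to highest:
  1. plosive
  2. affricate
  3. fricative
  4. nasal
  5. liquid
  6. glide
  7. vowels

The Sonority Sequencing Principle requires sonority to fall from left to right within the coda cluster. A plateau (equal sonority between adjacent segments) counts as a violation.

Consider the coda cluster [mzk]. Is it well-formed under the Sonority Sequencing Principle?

yes

/m/: nasal = 4.
/z/: fricative = 3.
/k/: plosive = 1.
The profile 4-3-1 strictly falls, so the coda cluster satisfies the SSP.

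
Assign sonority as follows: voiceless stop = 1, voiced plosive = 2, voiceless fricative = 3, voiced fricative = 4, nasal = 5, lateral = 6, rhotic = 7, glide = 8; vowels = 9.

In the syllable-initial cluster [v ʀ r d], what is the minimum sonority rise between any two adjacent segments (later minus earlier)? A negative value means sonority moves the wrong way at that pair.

-5

/v/ is a voiced fricative (sonority 4).
/ʀ/ is a rhotic (sonority 7).
/r/ is a rhotic (sonority 7).
/d/ is a voiced plosive (sonority 2).
/v/→/ʀ/: change +3.
/ʀ/→/r/: change +0.
/r/→/d/: change -5.
Minimum = -5.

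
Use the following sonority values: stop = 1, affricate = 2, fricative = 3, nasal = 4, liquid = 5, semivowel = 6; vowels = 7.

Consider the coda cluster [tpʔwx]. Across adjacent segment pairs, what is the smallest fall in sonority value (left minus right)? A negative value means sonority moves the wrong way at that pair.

-5

/t/ — stop, sonority 1.
/p/ — stop, sonority 1.
/ʔ/ — stop, sonority 1.
/w/ — semivowel, sonority 6.
/x/ — fricative, sonority 3.
/t/→/p/: change +0.
/p/→/ʔ/: change +0.
/ʔ/→/w/: change -5.
/w/→/x/: change +3.
Minimum = -5.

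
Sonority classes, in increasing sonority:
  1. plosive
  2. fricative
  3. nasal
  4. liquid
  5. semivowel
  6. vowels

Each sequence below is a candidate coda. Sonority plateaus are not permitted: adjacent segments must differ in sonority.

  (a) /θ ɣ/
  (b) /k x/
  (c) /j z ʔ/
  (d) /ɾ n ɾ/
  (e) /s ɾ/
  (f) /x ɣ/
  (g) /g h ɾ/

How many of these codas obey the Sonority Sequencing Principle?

1

(a) /θ ɣ/: profile 2-2 — violates.
(b) /k x/: profile 1-2 — violates.
(c) /j z ʔ/: profile 5-2-1 — obeys.
(d) /ɾ n ɾ/: profile 4-3-4 — violates.
(e) /s ɾ/: profile 2-4 — violates.
(f) /x ɣ/: profile 2-2 — violates.
(g) /g h ɾ/: profile 1-2-4 — violates.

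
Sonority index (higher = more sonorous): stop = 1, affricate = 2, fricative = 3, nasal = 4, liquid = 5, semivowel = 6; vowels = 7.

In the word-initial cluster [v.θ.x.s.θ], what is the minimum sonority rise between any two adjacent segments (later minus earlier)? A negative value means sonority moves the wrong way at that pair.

/v/ is a fricative (sonority 3).
/θ/ is a fricative (sonority 3).
/x/ is a fricative (sonority 3).
/s/ is a fricative (sonority 3).
/θ/ is a fricative (sonority 3).
/v/→/θ/: change +0.
/θ/→/x/: change +0.
/x/→/s/: change +0.
/s/→/θ/: change +0.
Minimum = 0.

0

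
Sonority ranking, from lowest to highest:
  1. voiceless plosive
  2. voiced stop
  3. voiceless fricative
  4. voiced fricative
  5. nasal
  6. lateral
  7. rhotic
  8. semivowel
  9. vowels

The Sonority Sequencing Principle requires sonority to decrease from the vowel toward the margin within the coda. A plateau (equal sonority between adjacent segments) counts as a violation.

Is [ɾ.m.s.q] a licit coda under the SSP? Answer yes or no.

/ɾ/ — rhotic, sonority 7.
/m/ — nasal, sonority 5.
/s/ — voiceless fricative, sonority 3.
/q/ — voiceless plosive, sonority 1.
The profile 7-5-3-1 strictly falls, so the coda satisfies the SSP.

yes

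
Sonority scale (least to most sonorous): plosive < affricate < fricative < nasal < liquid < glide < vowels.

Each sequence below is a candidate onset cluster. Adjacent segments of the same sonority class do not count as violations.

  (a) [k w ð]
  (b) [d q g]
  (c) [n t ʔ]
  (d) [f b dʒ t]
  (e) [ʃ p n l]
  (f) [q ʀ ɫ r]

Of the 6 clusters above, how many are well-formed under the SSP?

2

(a) 1-6-3 → violates
(b) 1-1-1 → obeys
(c) 4-1-1 → violates
(d) 3-1-2-1 → violates
(e) 3-1-4-5 → violates
(f) 1-5-5-5 → obeys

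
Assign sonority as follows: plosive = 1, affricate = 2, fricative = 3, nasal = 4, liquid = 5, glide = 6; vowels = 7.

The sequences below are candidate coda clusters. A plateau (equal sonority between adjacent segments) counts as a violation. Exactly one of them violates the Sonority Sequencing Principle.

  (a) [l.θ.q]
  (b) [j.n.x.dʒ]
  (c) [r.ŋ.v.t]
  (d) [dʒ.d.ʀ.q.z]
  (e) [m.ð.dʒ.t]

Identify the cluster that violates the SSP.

(a) 5-3-1 → obeys
(b) 6-4-3-2 → obeys
(c) 5-4-3-1 → obeys
(d) 2-1-5-1-3 → violates
(e) 4-3-2-1 → obeys

d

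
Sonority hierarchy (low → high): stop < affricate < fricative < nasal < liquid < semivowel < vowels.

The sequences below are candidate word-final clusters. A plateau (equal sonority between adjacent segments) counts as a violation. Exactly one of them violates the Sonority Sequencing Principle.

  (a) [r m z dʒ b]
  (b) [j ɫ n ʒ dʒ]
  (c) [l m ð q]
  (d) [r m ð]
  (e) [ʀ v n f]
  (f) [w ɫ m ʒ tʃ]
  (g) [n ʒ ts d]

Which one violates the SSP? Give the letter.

(a) [r m z dʒ b]: profile 5-4-3-2-1 — obeys.
(b) [j ɫ n ʒ dʒ]: profile 6-5-4-3-2 — obeys.
(c) [l m ð q]: profile 5-4-3-1 — obeys.
(d) [r m ð]: profile 5-4-3 — obeys.
(e) [ʀ v n f]: profile 5-3-4-3 — violates.
(f) [w ɫ m ʒ tʃ]: profile 6-5-4-3-2 — obeys.
(g) [n ʒ ts d]: profile 4-3-2-1 — obeys.

e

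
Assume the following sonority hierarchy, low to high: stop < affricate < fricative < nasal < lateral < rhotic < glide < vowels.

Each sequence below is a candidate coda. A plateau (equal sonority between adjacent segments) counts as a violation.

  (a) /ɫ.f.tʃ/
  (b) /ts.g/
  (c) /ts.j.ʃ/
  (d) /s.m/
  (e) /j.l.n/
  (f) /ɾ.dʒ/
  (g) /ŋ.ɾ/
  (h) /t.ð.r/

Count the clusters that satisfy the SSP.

(a) 5-3-2 → obeys
(b) 2-1 → obeys
(c) 2-7-3 → violates
(d) 3-4 → violates
(e) 7-5-4 → obeys
(f) 6-2 → obeys
(g) 4-6 → violates
(h) 1-3-6 → violates

4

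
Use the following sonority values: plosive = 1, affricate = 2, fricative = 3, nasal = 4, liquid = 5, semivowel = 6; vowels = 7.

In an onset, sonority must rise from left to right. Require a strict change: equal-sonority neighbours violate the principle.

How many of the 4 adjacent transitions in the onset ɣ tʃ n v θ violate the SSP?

/ɣ/ is a fricative (sonority 3).
/tʃ/ is an affricate (sonority 2).
/n/ is a nasal (sonority 4).
/v/ is a fricative (sonority 3).
/θ/ is a fricative (sonority 3).
/ɣ/→/tʃ/: 3→2 (does not rise) — violation.
/tʃ/→/n/: 2→4 (rises) — ok.
/n/→/v/: 4→3 (does not rise) — violation.
/v/→/θ/: 3→3 (plateau) — violation.

3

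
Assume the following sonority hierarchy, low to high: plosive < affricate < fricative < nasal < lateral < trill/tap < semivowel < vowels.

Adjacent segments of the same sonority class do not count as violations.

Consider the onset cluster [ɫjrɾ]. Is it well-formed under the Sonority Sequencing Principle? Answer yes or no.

no

/ɫ/ is a lateral (sonority 5).
/j/ is a semivowel (sonority 7).
/r/ is a trill/tap (sonority 6).
/ɾ/ is a trill/tap (sonority 6).
The profile is 5-7-6-6. Between /j/ (7) and /r/ (6) sonority does not rise, so the cluster violates the SSP.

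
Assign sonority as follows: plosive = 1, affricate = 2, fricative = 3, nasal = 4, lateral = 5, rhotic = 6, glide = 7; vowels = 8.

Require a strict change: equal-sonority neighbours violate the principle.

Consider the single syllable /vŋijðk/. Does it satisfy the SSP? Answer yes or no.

Onset: /v/ is a fricative (sonority 3), /ŋ/ is a nasal (sonority 4); then the nucleus /i/ (sonority 8).
Onset profile 3-4-8 — rises to the nucleus.
Coda: /j/ is a glide (sonority 7), /ð/ is a fricative (sonority 3), /k/ is a plosive (sonority 1).
Coda profile 8-7-3-1 — falls from the nucleus.

yes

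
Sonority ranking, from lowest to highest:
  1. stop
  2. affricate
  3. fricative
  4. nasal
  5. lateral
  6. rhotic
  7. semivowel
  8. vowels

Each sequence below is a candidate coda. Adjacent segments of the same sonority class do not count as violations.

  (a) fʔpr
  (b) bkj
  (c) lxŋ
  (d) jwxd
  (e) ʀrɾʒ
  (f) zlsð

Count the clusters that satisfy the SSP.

(a) sonority 3-1-1-6: ill-formed.
(b) sonority 1-1-7: ill-formed.
(c) sonority 5-3-4: ill-formed.
(d) sonority 7-7-3-1: well-formed.
(e) sonority 6-6-6-3: well-formed.
(f) sonority 3-5-3-3: ill-formed.

2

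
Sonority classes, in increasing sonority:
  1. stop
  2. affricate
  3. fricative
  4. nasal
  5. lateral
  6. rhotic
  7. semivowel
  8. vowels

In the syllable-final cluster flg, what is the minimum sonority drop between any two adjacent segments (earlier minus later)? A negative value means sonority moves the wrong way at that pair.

/f/: fricative = 3.
/l/: lateral = 5.
/g/: stop = 1.
/f/→/l/: change -2.
/l/→/g/: change +4.
Minimum = -2.

-2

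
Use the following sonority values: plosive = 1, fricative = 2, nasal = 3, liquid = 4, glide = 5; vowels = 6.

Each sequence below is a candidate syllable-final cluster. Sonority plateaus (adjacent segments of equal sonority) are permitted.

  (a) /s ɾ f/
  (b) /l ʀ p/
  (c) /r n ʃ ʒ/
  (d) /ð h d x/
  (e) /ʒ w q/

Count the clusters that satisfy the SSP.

(a) 2-4-2 → violates
(b) 4-4-1 → obeys
(c) 4-3-2-2 → obeys
(d) 2-2-1-2 → violates
(e) 2-5-1 → violates

2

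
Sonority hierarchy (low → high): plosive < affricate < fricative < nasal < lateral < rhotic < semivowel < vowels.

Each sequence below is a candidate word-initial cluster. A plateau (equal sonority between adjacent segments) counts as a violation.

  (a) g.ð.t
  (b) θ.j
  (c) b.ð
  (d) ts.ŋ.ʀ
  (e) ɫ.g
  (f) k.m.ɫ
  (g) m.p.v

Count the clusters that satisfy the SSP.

4

(a) 1-3-1 → violates
(b) 3-7 → obeys
(c) 1-3 → obeys
(d) 2-4-6 → obeys
(e) 5-1 → violates
(f) 1-4-5 → obeys
(g) 4-1-3 → violates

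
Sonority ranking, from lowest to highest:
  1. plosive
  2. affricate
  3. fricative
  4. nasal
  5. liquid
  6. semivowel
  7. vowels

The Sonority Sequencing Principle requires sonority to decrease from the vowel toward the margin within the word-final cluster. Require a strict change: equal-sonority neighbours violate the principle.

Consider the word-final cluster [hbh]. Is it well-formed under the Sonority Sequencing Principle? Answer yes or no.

no

/h/ is a fricative (sonority 3).
/b/ is a plosive (sonority 1).
/h/ is a fricative (sonority 3).
The profile is 3-1-3. Between /b/ (1) and /h/ (3) sonority does not fall, so the cluster violates the SSP.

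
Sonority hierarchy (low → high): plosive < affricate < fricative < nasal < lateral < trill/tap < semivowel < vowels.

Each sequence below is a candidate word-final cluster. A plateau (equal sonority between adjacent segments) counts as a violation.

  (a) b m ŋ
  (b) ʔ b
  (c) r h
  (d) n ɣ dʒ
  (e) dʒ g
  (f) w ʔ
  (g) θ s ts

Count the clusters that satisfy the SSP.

4

(a) 1-4-4 → violates
(b) 1-1 → violates
(c) 6-3 → obeys
(d) 4-3-2 → obeys
(e) 2-1 → obeys
(f) 7-1 → obeys
(g) 3-3-2 → violates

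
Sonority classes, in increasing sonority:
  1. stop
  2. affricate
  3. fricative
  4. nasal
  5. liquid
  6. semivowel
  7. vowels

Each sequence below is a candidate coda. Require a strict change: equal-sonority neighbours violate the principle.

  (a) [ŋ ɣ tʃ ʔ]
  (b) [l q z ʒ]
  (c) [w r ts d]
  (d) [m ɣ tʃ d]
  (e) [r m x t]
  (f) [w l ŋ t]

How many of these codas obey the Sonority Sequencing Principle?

(a) 4-3-2-1 → obeys
(b) 5-1-3-3 → violates
(c) 6-5-2-1 → obeys
(d) 4-3-2-1 → obeys
(e) 5-4-3-1 → obeys
(f) 6-5-4-1 → obeys

5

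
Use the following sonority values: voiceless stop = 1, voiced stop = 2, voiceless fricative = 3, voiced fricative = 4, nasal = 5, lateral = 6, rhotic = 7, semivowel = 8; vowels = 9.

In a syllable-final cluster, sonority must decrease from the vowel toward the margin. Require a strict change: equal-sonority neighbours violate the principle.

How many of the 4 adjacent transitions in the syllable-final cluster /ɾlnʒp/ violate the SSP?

0

/ɾ/ — rhotic, sonority 7.
/l/ — lateral, sonority 6.
/n/ — nasal, sonority 5.
/ʒ/ — voiced fricative, sonority 4.
/p/ — voiceless stop, sonority 1.
/ɾ/→/l/: 7→6 (falls) — ok.
/l/→/n/: 6→5 (falls) — ok.
/n/→/ʒ/: 5→4 (falls) — ok.
/ʒ/→/p/: 4→1 (falls) — ok.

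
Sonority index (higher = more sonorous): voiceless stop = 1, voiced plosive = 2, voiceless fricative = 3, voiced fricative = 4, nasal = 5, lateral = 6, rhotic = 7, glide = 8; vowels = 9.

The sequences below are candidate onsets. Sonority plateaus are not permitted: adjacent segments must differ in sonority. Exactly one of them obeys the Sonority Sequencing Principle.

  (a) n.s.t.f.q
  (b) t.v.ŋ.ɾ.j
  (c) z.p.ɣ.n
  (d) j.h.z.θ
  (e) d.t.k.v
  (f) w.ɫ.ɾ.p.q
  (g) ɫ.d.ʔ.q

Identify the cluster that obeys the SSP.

(a) sonority 5-3-1-3-1: ill-formed.
(b) sonority 1-4-5-7-8: well-formed.
(c) sonority 4-1-4-5: ill-formed.
(d) sonority 8-3-4-3: ill-formed.
(e) sonority 2-1-1-4: ill-formed.
(f) sonority 8-6-7-1-1: ill-formed.
(g) sonority 6-2-1-1: ill-formed.

b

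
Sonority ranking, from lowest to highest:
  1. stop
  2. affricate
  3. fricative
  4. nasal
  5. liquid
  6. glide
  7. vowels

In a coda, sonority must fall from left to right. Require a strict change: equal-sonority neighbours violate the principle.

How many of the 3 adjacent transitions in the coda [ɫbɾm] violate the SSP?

1

/ɫ/: liquid = 5.
/b/: stop = 1.
/ɾ/: liquid = 5.
/m/: nasal = 4.
/ɫ/→/b/: 5→1 (falls) — ok.
/b/→/ɾ/: 1→5 (does not fall) — violation.
/ɾ/→/m/: 5→4 (falls) — ok.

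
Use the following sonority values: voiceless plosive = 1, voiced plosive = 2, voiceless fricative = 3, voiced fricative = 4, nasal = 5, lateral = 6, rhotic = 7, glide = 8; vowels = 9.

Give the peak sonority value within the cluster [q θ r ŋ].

7

/q/ is a voiceless plosive (sonority 1).
/θ/ is a voiceless fricative (sonority 3).
/r/ is a rhotic (sonority 7).
/ŋ/ is a nasal (sonority 5).
The maximum is 7.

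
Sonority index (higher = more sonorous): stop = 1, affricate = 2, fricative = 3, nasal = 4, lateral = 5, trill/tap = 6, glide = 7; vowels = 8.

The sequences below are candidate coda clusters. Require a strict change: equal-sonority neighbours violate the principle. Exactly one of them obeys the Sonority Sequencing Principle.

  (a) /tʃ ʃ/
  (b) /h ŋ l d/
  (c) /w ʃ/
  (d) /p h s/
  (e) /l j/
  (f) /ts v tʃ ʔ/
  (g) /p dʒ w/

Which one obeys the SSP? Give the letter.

(a) 2-3 → violates
(b) 3-4-5-1 → violates
(c) 7-3 → obeys
(d) 1-3-3 → violates
(e) 5-7 → violates
(f) 2-3-2-1 → violates
(g) 1-2-7 → violates

c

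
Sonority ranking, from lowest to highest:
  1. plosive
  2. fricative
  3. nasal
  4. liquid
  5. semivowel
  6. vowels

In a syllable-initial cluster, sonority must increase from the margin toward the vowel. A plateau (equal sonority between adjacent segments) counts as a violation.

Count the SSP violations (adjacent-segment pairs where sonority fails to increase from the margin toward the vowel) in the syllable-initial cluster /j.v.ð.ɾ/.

2

/j/ is a semivowel (sonority 5).
/v/ is a fricative (sonority 2).
/ð/ is a fricative (sonority 2).
/ɾ/ is a liquid (sonority 4).
/j/→/v/: 5→2 (does not rise) — violation.
/v/→/ð/: 2→2 (plateau) — violation.
/ð/→/ɾ/: 2→4 (rises) — ok.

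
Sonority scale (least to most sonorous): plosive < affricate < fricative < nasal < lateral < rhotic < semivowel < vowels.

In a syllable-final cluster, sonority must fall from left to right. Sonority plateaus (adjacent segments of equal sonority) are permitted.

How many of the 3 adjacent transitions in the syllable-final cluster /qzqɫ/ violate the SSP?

/q/: plosive = 1.
/z/: fricative = 3.
/q/: plosive = 1.
/ɫ/: lateral = 5.
/q/→/z/: 1→3 (does not fall) — violation.
/z/→/q/: 3→1 (falls) — ok.
/q/→/ɫ/: 1→5 (does not fall) — violation.

2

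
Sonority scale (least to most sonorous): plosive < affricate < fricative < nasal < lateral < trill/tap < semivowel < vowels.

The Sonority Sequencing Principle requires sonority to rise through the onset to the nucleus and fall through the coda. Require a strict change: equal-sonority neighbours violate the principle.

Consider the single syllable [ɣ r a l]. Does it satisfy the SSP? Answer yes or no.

yes

Onset: /ɣ/ is a fricative (sonority 3), /r/ is a trill/tap (sonority 6); then the nucleus /a/ (sonority 8).
Onset profile 3-6-8 — rises to the nucleus.
Coda: /l/ is a lateral (sonority 5).
Coda profile 8-5 — falls from the nucleus.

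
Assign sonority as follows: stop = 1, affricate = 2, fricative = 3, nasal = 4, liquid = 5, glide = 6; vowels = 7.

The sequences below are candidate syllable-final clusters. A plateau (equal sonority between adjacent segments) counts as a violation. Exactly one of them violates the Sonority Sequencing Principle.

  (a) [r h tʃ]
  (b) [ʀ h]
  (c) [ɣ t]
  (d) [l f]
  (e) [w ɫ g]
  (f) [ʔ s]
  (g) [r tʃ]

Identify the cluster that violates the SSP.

f

(a) [r h tʃ]: profile 5-3-2 — obeys.
(b) [ʀ h]: profile 5-3 — obeys.
(c) [ɣ t]: profile 3-1 — obeys.
(d) [l f]: profile 5-3 — obeys.
(e) [w ɫ g]: profile 6-5-1 — obeys.
(f) [ʔ s]: profile 1-3 — violates.
(g) [r tʃ]: profile 5-2 — obeys.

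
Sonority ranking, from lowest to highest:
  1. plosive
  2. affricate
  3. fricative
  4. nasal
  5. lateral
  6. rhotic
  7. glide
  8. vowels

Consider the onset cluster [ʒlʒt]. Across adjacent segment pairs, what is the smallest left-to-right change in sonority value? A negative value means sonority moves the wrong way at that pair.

/ʒ/ is a fricative (sonority 3).
/l/ is a lateral (sonority 5).
/ʒ/ is a fricative (sonority 3).
/t/ is a plosive (sonority 1).
/ʒ/→/l/: change +2.
/l/→/ʒ/: change -2.
/ʒ/→/t/: change -2.
Minimum = -2.

-2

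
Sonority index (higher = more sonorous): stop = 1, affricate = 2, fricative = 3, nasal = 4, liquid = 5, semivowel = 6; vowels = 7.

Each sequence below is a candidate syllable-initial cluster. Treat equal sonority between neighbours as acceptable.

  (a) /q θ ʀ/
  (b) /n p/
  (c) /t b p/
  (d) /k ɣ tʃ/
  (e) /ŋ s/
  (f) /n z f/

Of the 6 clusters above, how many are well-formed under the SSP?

(a) 1-3-5 → obeys
(b) 4-1 → violates
(c) 1-1-1 → obeys
(d) 1-3-2 → violates
(e) 4-3 → violates
(f) 4-3-3 → violates

2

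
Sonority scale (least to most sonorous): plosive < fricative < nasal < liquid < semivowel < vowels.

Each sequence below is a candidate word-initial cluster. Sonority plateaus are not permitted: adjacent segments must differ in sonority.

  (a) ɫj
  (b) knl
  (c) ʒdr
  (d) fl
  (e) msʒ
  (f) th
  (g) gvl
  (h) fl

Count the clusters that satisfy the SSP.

6

(a) ɫj: profile 4-5 — obeys.
(b) knl: profile 1-3-4 — obeys.
(c) ʒdr: profile 2-1-4 — violates.
(d) fl: profile 2-4 — obeys.
(e) msʒ: profile 3-2-2 — violates.
(f) th: profile 1-2 — obeys.
(g) gvl: profile 1-2-4 — obeys.
(h) fl: profile 2-4 — obeys.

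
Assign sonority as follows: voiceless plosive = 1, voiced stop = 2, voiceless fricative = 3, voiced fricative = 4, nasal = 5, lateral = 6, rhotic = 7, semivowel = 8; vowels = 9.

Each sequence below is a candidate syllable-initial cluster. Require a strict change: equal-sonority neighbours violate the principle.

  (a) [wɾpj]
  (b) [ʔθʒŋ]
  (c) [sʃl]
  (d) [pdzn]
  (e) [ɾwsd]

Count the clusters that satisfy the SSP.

2

(a) [wɾpj]: profile 8-7-1-8 — violates.
(b) [ʔθʒŋ]: profile 1-3-4-5 — obeys.
(c) [sʃl]: profile 3-3-6 — violates.
(d) [pdzn]: profile 1-2-4-5 — obeys.
(e) [ɾwsd]: profile 7-8-3-2 — violates.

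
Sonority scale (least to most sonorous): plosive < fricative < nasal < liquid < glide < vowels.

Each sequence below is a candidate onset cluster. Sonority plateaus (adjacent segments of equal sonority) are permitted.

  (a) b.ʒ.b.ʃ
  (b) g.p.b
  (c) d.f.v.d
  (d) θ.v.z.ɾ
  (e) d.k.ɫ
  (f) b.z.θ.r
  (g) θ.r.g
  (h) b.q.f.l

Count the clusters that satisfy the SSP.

5

(a) b.ʒ.b.ʃ: profile 1-2-1-2 — violates.
(b) g.p.b: profile 1-1-1 — obeys.
(c) d.f.v.d: profile 1-2-2-1 — violates.
(d) θ.v.z.ɾ: profile 2-2-2-4 — obeys.
(e) d.k.ɫ: profile 1-1-4 — obeys.
(f) b.z.θ.r: profile 1-2-2-4 — obeys.
(g) θ.r.g: profile 2-4-1 — violates.
(h) b.q.f.l: profile 1-1-2-4 — obeys.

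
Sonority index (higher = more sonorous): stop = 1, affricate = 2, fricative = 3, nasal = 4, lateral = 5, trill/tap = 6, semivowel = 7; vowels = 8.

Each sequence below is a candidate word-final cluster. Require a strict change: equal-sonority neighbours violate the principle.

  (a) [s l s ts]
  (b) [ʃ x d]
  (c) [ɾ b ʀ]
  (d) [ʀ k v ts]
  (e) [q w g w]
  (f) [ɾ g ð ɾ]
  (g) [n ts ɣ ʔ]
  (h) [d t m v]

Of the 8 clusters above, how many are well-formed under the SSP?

0

(a) sonority 3-5-3-2: ill-formed.
(b) sonority 3-3-1: ill-formed.
(c) sonority 6-1-6: ill-formed.
(d) sonority 6-1-3-2: ill-formed.
(e) sonority 1-7-1-7: ill-formed.
(f) sonority 6-1-3-6: ill-formed.
(g) sonority 4-2-3-1: ill-formed.
(h) sonority 1-1-4-3: ill-formed.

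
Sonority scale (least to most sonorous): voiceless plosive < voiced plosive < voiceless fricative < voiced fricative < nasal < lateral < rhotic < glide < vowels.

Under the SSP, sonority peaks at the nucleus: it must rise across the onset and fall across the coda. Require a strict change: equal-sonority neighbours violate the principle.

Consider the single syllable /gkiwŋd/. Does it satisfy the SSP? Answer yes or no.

Onset: /g/ is a voiced plosive (sonority 2), /k/ is a voiceless plosive (sonority 1); then the nucleus /i/ (sonority 9).
Onset profile 2-1-9 — does not strictly rise throughout.
Coda: /w/ is a glide (sonority 8), /ŋ/ is a nasal (sonority 5), /d/ is a voiced plosive (sonority 2).
Coda profile 9-8-5-2 — falls from the nucleus.

no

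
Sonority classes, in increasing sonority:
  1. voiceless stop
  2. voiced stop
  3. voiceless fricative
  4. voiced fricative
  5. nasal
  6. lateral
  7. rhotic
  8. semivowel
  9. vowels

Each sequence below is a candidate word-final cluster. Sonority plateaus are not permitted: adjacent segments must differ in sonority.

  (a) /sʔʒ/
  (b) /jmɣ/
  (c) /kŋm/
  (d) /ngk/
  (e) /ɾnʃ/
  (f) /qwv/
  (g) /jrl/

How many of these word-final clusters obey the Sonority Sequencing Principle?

(a) 3-1-4 → violates
(b) 8-5-4 → obeys
(c) 1-5-5 → violates
(d) 5-2-1 → obeys
(e) 7-5-3 → obeys
(f) 1-8-4 → violates
(g) 8-7-6 → obeys

4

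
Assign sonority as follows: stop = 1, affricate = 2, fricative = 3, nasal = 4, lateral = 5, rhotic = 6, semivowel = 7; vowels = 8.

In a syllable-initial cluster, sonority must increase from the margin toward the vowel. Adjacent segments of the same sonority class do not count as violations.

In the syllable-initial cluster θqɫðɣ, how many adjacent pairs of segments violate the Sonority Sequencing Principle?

/θ/ — fricative, sonority 3.
/q/ — stop, sonority 1.
/ɫ/ — lateral, sonority 5.
/ð/ — fricative, sonority 3.
/ɣ/ — fricative, sonority 3.
/θ/→/q/: 3→1 (does not rise) — violation.
/q/→/ɫ/: 1→5 (rises) — ok.
/ɫ/→/ð/: 5→3 (does not rise) — violation.
/ð/→/ɣ/: 3→3 (plateau, allowed) — ok.

2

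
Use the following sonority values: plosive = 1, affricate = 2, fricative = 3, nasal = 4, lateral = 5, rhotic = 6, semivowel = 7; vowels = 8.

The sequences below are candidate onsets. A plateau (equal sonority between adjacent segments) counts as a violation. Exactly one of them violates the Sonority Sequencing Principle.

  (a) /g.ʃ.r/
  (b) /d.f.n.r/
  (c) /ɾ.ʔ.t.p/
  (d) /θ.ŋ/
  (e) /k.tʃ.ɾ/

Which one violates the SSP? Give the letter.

c

(a) 1-3-6 → obeys
(b) 1-3-4-6 → obeys
(c) 6-1-1-1 → violates
(d) 3-4 → obeys
(e) 1-2-6 → obeys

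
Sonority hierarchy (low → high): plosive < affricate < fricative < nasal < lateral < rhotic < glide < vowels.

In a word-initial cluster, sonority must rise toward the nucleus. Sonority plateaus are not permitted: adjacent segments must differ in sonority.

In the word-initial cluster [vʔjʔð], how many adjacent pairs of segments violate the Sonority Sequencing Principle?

/v/ — fricative, sonority 3.
/ʔ/ — plosive, sonority 1.
/j/ — glide, sonority 7.
/ʔ/ — plosive, sonority 1.
/ð/ — fricative, sonority 3.
/v/→/ʔ/: 3→1 (does not rise) — violation.
/ʔ/→/j/: 1→7 (rises) — ok.
/j/→/ʔ/: 7→1 (does not rise) — violation.
/ʔ/→/ð/: 1→3 (rises) — ok.

2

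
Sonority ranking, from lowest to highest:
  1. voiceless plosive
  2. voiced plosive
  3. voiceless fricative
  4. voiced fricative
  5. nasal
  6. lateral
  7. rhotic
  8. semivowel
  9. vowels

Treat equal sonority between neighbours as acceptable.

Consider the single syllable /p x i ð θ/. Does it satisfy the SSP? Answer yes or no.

Onset: /p/ is a voiceless plosive (sonority 1), /x/ is a voiceless fricative (sonority 3); then the nucleus /i/ (sonority 9).
Onset profile 1-3-9 — rises to the nucleus.
Coda: /ð/ is a voiced fricative (sonority 4), /θ/ is a voiceless fricative (sonority 3).
Coda profile 9-4-3 — falls from the nucleus.

yes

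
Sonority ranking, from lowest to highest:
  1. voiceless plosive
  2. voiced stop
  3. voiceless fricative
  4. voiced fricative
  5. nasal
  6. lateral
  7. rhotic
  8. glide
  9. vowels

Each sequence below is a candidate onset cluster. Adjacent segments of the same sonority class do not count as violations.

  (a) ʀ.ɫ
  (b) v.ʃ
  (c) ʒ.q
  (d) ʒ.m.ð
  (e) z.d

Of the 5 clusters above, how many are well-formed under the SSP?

(a) ʀ.ɫ: profile 7-6 — violates.
(b) v.ʃ: profile 4-3 — violates.
(c) ʒ.q: profile 4-1 — violates.
(d) ʒ.m.ð: profile 4-5-4 — violates.
(e) z.d: profile 4-2 — violates.

0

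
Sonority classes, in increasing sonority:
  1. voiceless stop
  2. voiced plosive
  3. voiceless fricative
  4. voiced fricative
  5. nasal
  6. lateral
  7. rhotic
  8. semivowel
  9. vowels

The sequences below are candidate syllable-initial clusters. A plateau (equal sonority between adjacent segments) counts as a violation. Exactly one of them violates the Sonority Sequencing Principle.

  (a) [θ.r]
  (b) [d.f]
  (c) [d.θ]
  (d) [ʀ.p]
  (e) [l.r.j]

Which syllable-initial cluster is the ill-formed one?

(a) sonority 3-7: well-formed.
(b) sonority 2-3: well-formed.
(c) sonority 2-3: well-formed.
(d) sonority 7-1: ill-formed.
(e) sonority 6-7-8: well-formed.

d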